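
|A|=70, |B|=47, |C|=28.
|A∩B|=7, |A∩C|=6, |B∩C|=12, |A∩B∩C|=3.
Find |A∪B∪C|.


|A∪B∪C| = |A|+|B|+|C| - |A∩B|-|A∩C|-|B∩C| + |A∩B∩C|
= 70+47+28 - 7-6-12 + 3
= 145 - 25 + 3
= 123

|A ∪ B ∪ C| = 123


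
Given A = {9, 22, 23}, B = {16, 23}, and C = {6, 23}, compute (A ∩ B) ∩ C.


A ∩ B = {23}
(A ∩ B) ∩ C = {23}

A ∩ B ∩ C = {23}


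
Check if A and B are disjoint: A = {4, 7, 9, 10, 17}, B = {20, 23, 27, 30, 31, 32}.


Disjoint means A ∩ B = ∅.
A ∩ B = ∅
A ∩ B = ∅, so A and B are disjoint.

Yes, A and B are disjoint


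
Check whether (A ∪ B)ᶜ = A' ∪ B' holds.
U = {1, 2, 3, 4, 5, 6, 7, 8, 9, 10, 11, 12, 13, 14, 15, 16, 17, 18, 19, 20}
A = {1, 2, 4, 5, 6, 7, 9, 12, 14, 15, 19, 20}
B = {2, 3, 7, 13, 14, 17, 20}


LHS: A ∪ B = {1, 2, 3, 4, 5, 6, 7, 9, 12, 13, 14, 15, 17, 19, 20}
(A ∪ B)' = U \ (A ∪ B) = {8, 10, 11, 16, 18}
A' = {3, 8, 10, 11, 13, 16, 17, 18}, B' = {1, 4, 5, 6, 8, 9, 10, 11, 12, 15, 16, 18, 19}
Claimed RHS: A' ∪ B' = {1, 3, 4, 5, 6, 8, 9, 10, 11, 12, 13, 15, 16, 17, 18, 19}
Identity is INVALID: LHS = {8, 10, 11, 16, 18} but the RHS claimed here equals {1, 3, 4, 5, 6, 8, 9, 10, 11, 12, 13, 15, 16, 17, 18, 19}. The correct form is (A ∪ B)' = A' ∩ B'.

Identity is invalid: (A ∪ B)' = {8, 10, 11, 16, 18} but A' ∪ B' = {1, 3, 4, 5, 6, 8, 9, 10, 11, 12, 13, 15, 16, 17, 18, 19}. The correct De Morgan law is (A ∪ B)' = A' ∩ B'.


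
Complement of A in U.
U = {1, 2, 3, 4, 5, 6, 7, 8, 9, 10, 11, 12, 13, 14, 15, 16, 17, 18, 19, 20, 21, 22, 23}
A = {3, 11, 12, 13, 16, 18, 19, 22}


Aᶜ = U \ A = elements in U but not in A
U = {1, 2, 3, 4, 5, 6, 7, 8, 9, 10, 11, 12, 13, 14, 15, 16, 17, 18, 19, 20, 21, 22, 23}
A = {3, 11, 12, 13, 16, 18, 19, 22}
Aᶜ = {1, 2, 4, 5, 6, 7, 8, 9, 10, 14, 15, 17, 20, 21, 23}

Aᶜ = {1, 2, 4, 5, 6, 7, 8, 9, 10, 14, 15, 17, 20, 21, 23}


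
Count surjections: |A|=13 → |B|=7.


n = |A| = 13, k = |B| = 7. Surjections via inclusion-exclusion:
S(n,k) = Σ(-1)^i × C(k,i) × (k-i)^n, i=0 to k
i=0: (-1)^0×C(7,0)×7^13 = 96889010407
i=1: (-1)^1×C(7,1)×6^13 = -91424858112
i=2: (-1)^2×C(7,2)×5^13 = 25634765625
i=3: (-1)^3×C(7,3)×4^13 = -2348810240
i=4: (-1)^4×C(7,4)×3^13 = 55801305
i=5: (-1)^5×C(7,5)×2^13 = -172032
i=6: (-1)^6×C(7,6)×1^13 = 7
i=7: (-1)^7×C(7,7)×0^13 = 0
Total = 28805736960

Number of surjections = 28805736960


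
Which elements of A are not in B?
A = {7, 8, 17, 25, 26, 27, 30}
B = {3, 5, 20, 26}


A \ B = elements in A but not in B
A = {7, 8, 17, 25, 26, 27, 30}
B = {3, 5, 20, 26}
Remove from A any elements in B
A \ B = {7, 8, 17, 25, 27, 30}

A \ B = {7, 8, 17, 25, 27, 30}


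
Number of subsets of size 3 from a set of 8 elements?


C(n,k) = n! / (k!(n-k)!)
C(8,3) = 8! / (3!5!)
= 56

C(8,3) = 56


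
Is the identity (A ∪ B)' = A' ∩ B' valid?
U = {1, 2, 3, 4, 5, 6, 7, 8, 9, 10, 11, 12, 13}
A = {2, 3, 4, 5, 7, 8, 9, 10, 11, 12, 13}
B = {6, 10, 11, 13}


LHS: A ∪ B = {2, 3, 4, 5, 6, 7, 8, 9, 10, 11, 12, 13}
(A ∪ B)' = U \ (A ∪ B) = {1}
A' = {1, 6}, B' = {1, 2, 3, 4, 5, 7, 8, 9, 12}
Claimed RHS: A' ∩ B' = {1}
Identity is VALID: LHS = RHS = {1} ✓

Identity is valid. (A ∪ B)' = A' ∩ B' = {1}


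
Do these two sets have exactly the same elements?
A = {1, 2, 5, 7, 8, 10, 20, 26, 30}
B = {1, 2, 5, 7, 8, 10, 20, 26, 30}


Two sets are equal iff they have exactly the same elements.
A = {1, 2, 5, 7, 8, 10, 20, 26, 30}
B = {1, 2, 5, 7, 8, 10, 20, 26, 30}
Same elements → A = B

Yes, A = B


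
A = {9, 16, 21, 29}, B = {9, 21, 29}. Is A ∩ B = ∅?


Disjoint means A ∩ B = ∅.
A ∩ B = {9, 21, 29}
A ∩ B ≠ ∅, so A and B are NOT disjoint.

No, A and B are not disjoint (A ∩ B = {9, 21, 29})


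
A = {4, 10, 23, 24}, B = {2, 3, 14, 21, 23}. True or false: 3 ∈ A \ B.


A = {4, 10, 23, 24}, B = {2, 3, 14, 21, 23}
A \ B = elements in A but not in B
A \ B = {4, 10, 24}
Checking if 3 ∈ A \ B
3 is not in A \ B → False

3 ∉ A \ B


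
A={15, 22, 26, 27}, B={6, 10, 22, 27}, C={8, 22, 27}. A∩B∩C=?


A ∩ B = {22, 27}
(A ∩ B) ∩ C = {22, 27}

A ∩ B ∩ C = {22, 27}


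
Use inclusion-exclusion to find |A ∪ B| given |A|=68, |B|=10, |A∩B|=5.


|A ∪ B| = |A| + |B| - |A ∩ B|
= 68 + 10 - 5
= 73

|A ∪ B| = 73


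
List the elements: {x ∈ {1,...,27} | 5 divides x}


Checking each candidate:
Condition: multiples of 5 in {1,...,27}
Result = {5, 10, 15, 20, 25}

{5, 10, 15, 20, 25}


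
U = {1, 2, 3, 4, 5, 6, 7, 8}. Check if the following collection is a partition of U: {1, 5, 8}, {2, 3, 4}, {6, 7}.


A partition requires: (1) non-empty parts, (2) pairwise disjoint, (3) union = U
Parts: {1, 5, 8}, {2, 3, 4}, {6, 7}
Union of parts: {1, 2, 3, 4, 5, 6, 7, 8}
U = {1, 2, 3, 4, 5, 6, 7, 8}
All non-empty? True
Pairwise disjoint? True
Covers U? True

Yes, valid partition


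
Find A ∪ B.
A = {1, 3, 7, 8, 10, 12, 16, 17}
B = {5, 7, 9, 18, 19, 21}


A ∪ B = all elements in A or B (or both)
A = {1, 3, 7, 8, 10, 12, 16, 17}
B = {5, 7, 9, 18, 19, 21}
A ∪ B = {1, 3, 5, 7, 8, 9, 10, 12, 16, 17, 18, 19, 21}

A ∪ B = {1, 3, 5, 7, 8, 9, 10, 12, 16, 17, 18, 19, 21}


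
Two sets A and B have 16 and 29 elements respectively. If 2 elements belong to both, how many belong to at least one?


|A ∪ B| = |A| + |B| - |A ∩ B|
= 16 + 29 - 2
= 43

|A ∪ B| = 43


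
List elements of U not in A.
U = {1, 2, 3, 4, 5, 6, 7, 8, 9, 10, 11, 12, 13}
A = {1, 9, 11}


Aᶜ = U \ A = elements in U but not in A
U = {1, 2, 3, 4, 5, 6, 7, 8, 9, 10, 11, 12, 13}
A = {1, 9, 11}
Aᶜ = {2, 3, 4, 5, 6, 7, 8, 10, 12, 13}

Aᶜ = {2, 3, 4, 5, 6, 7, 8, 10, 12, 13}


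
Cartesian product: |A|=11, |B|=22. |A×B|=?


|A × B| = |A| × |B|
= 11 × 22
= 242

|A × B| = 242


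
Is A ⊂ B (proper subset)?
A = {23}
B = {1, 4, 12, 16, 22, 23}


A ⊂ B requires: A ⊆ B AND A ≠ B.
A ⊆ B? Yes
A = B? No
A ⊂ B: Yes (A is a proper subset of B)

Yes, A ⊂ B


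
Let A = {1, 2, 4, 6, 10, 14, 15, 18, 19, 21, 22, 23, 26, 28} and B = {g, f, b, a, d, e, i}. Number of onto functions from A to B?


n = |A| = 14, k = |B| = 7. Surjections via inclusion-exclusion:
S(n,k) = Σ(-1)^i × C(k,i) × (k-i)^n, i=0 to k
i=0: (-1)^0×C(7,0)×7^14 = 678223072849
i=1: (-1)^1×C(7,1)×6^14 = -548549148672
i=2: (-1)^2×C(7,2)×5^14 = 128173828125
i=3: (-1)^3×C(7,3)×4^14 = -9395240960
i=4: (-1)^4×C(7,4)×3^14 = 167403915
i=5: (-1)^5×C(7,5)×2^14 = -344064
i=6: (-1)^6×C(7,6)×1^14 = 7
i=7: (-1)^7×C(7,7)×0^14 = 0
Total = 248619571200

Number of surjections = 248619571200


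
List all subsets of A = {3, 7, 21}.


|A| = 3, so |P(A)| = 2^3 = 8
Enumerate subsets by cardinality (0 to 3):
∅, {3}, {7}, {21}, {3, 7}, {3, 21}, {7, 21}, {3, 7, 21}

P(A) has 8 subsets: ∅, {3}, {7}, {21}, {3, 7}, {3, 21}, {7, 21}, {3, 7, 21}


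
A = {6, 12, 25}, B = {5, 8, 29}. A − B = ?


A \ B = elements in A but not in B
A = {6, 12, 25}
B = {5, 8, 29}
Remove from A any elements in B
A \ B = {6, 12, 25}

A \ B = {6, 12, 25}


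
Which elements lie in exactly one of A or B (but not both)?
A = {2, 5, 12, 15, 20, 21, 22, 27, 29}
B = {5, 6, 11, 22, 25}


A △ B = (A \ B) ∪ (B \ A) = elements in exactly one of A or B
A \ B = {2, 12, 15, 20, 21, 27, 29}
B \ A = {6, 11, 25}
A △ B = {2, 6, 11, 12, 15, 20, 21, 25, 27, 29}

A △ B = {2, 6, 11, 12, 15, 20, 21, 25, 27, 29}


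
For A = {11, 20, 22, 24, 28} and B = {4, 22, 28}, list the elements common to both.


A ∩ B = elements in both A and B
A = {11, 20, 22, 24, 28}
B = {4, 22, 28}
A ∩ B = {22, 28}

A ∩ B = {22, 28}


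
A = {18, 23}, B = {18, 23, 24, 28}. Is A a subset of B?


A ⊆ B means every element of A is in B.
All elements of A are in B.
So A ⊆ B.

Yes, A ⊆ B


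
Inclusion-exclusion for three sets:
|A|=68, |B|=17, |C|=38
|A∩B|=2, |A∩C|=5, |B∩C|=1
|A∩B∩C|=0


|A∪B∪C| = |A|+|B|+|C| - |A∩B|-|A∩C|-|B∩C| + |A∩B∩C|
= 68+17+38 - 2-5-1 + 0
= 123 - 8 + 0
= 115

|A ∪ B ∪ C| = 115


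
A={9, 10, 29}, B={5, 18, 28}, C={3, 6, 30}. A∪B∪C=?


A ∪ B = {5, 9, 10, 18, 28, 29}
(A ∪ B) ∪ C = {3, 5, 6, 9, 10, 18, 28, 29, 30}

A ∪ B ∪ C = {3, 5, 6, 9, 10, 18, 28, 29, 30}


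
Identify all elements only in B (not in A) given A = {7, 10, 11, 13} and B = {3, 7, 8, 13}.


A = {7, 10, 11, 13}
B = {3, 7, 8, 13}
Region: only in B (not in A)
Elements: {3, 8}

Elements only in B (not in A): {3, 8}


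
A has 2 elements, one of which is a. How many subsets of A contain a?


Subsets of A containing a correspond to subsets of A \ {a}, which has 1 elements.
Count = 2^(n-1) = 2^1
= 2

Number of subsets containing a = 2


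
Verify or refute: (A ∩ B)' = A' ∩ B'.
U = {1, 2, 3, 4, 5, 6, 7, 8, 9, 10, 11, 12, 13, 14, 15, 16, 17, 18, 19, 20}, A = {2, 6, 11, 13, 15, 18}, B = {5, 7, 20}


LHS: A ∩ B = ∅
(A ∩ B)' = U \ (A ∩ B) = {1, 2, 3, 4, 5, 6, 7, 8, 9, 10, 11, 12, 13, 14, 15, 16, 17, 18, 19, 20}
A' = {1, 3, 4, 5, 7, 8, 9, 10, 12, 14, 16, 17, 19, 20}, B' = {1, 2, 3, 4, 6, 8, 9, 10, 11, 12, 13, 14, 15, 16, 17, 18, 19}
Claimed RHS: A' ∩ B' = {1, 3, 4, 8, 9, 10, 12, 14, 16, 17, 19}
Identity is INVALID: LHS = {1, 2, 3, 4, 5, 6, 7, 8, 9, 10, 11, 12, 13, 14, 15, 16, 17, 18, 19, 20} but the RHS claimed here equals {1, 3, 4, 8, 9, 10, 12, 14, 16, 17, 19}. The correct form is (A ∩ B)' = A' ∪ B'.

Identity is invalid: (A ∩ B)' = {1, 2, 3, 4, 5, 6, 7, 8, 9, 10, 11, 12, 13, 14, 15, 16, 17, 18, 19, 20} but A' ∩ B' = {1, 3, 4, 8, 9, 10, 12, 14, 16, 17, 19}. The correct De Morgan law is (A ∩ B)' = A' ∪ B'.


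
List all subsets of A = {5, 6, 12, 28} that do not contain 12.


A subset of A that omits 12 is a subset of A \ {12}, so there are 2^(n-1) = 2^3 = 8 of them.
Subsets excluding 12: ∅, {5}, {6}, {28}, {5, 6}, {5, 28}, {6, 28}, {5, 6, 28}

Subsets excluding 12 (8 total): ∅, {5}, {6}, {28}, {5, 6}, {5, 28}, {6, 28}, {5, 6, 28}


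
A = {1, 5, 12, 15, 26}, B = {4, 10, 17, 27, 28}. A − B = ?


A \ B = elements in A but not in B
A = {1, 5, 12, 15, 26}
B = {4, 10, 17, 27, 28}
Remove from A any elements in B
A \ B = {1, 5, 12, 15, 26}

A \ B = {1, 5, 12, 15, 26}


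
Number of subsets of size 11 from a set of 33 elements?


C(n,k) = n! / (k!(n-k)!)
C(33,11) = 33! / (11!22!)
= 193536720

C(33,11) = 193536720


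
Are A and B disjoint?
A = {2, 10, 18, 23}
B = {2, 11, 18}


Disjoint means A ∩ B = ∅.
A ∩ B = {2, 18}
A ∩ B ≠ ∅, so A and B are NOT disjoint.

No, A and B are not disjoint (A ∩ B = {2, 18})


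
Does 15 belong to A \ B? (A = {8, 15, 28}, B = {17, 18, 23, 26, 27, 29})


A = {8, 15, 28}, B = {17, 18, 23, 26, 27, 29}
A \ B = elements in A but not in B
A \ B = {8, 15, 28}
Checking if 15 ∈ A \ B
15 is in A \ B → True

15 ∈ A \ B


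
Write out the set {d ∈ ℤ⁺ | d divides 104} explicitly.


Checking each candidate:
Condition: positive divisors of 104
Result = {1, 2, 4, 8, 13, 26, 52, 104}

{1, 2, 4, 8, 13, 26, 52, 104}


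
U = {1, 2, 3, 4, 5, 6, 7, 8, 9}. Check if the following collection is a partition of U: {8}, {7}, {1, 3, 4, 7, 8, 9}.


A partition requires: (1) non-empty parts, (2) pairwise disjoint, (3) union = U
Parts: {8}, {7}, {1, 3, 4, 7, 8, 9}
Union of parts: {1, 3, 4, 7, 8, 9}
U = {1, 2, 3, 4, 5, 6, 7, 8, 9}
All non-empty? True
Pairwise disjoint? False
Covers U? False

No, not a valid partition


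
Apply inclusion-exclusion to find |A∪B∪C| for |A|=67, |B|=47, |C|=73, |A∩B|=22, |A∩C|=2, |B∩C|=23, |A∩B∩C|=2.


|A∪B∪C| = |A|+|B|+|C| - |A∩B|-|A∩C|-|B∩C| + |A∩B∩C|
= 67+47+73 - 22-2-23 + 2
= 187 - 47 + 2
= 142

|A ∪ B ∪ C| = 142


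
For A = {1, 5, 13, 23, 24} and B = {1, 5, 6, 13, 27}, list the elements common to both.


A ∩ B = elements in both A and B
A = {1, 5, 13, 23, 24}
B = {1, 5, 6, 13, 27}
A ∩ B = {1, 5, 13}

A ∩ B = {1, 5, 13}


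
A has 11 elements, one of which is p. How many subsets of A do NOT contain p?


Subsets of A avoiding p are subsets of A \ {p}, which has 10 elements.
Count = 2^(n-1) = 2^10
= 1024

Number of subsets avoiding p = 1024


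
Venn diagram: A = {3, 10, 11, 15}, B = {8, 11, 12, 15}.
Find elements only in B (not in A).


A = {3, 10, 11, 15}
B = {8, 11, 12, 15}
Region: only in B (not in A)
Elements: {8, 12}

Elements only in B (not in A): {8, 12}


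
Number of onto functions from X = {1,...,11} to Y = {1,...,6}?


n = |X| = 11, k = |Y| = 6. Surjections via inclusion-exclusion:
S(n,k) = Σ(-1)^i × C(k,i) × (k-i)^n, i=0 to k
i=0: (-1)^0×C(6,0)×6^11 = 362797056
i=1: (-1)^1×C(6,1)×5^11 = -292968750
i=2: (-1)^2×C(6,2)×4^11 = 62914560
i=3: (-1)^3×C(6,3)×3^11 = -3542940
i=4: (-1)^4×C(6,4)×2^11 = 30720
i=5: (-1)^5×C(6,5)×1^11 = -6
i=6: (-1)^6×C(6,6)×0^11 = 0
Total = 129230640

Number of surjections = 129230640


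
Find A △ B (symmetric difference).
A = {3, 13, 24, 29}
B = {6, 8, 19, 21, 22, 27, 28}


A △ B = (A \ B) ∪ (B \ A) = elements in exactly one of A or B
A \ B = {3, 13, 24, 29}
B \ A = {6, 8, 19, 21, 22, 27, 28}
A △ B = {3, 6, 8, 13, 19, 21, 22, 24, 27, 28, 29}

A △ B = {3, 6, 8, 13, 19, 21, 22, 24, 27, 28, 29}


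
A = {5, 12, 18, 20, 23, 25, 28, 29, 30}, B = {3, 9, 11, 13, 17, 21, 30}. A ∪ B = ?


A ∪ B = all elements in A or B (or both)
A = {5, 12, 18, 20, 23, 25, 28, 29, 30}
B = {3, 9, 11, 13, 17, 21, 30}
A ∪ B = {3, 5, 9, 11, 12, 13, 17, 18, 20, 21, 23, 25, 28, 29, 30}

A ∪ B = {3, 5, 9, 11, 12, 13, 17, 18, 20, 21, 23, 25, 28, 29, 30}


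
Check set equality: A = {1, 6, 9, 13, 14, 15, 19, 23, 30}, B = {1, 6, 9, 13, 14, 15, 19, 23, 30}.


Two sets are equal iff they have exactly the same elements.
A = {1, 6, 9, 13, 14, 15, 19, 23, 30}
B = {1, 6, 9, 13, 14, 15, 19, 23, 30}
Same elements → A = B

Yes, A = B


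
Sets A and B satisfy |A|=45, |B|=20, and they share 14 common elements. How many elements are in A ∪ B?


|A ∪ B| = |A| + |B| - |A ∩ B|
= 45 + 20 - 14
= 51

|A ∪ B| = 51


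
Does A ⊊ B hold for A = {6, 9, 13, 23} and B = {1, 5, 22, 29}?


A ⊂ B requires: A ⊆ B AND A ≠ B.
A ⊆ B? No
A ⊄ B, so A is not a proper subset.

No, A is not a proper subset of B


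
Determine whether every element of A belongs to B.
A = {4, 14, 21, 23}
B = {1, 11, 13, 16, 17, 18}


A ⊆ B means every element of A is in B.
Elements in A not in B: {4, 14, 21, 23}
So A ⊄ B.

No, A ⊄ B


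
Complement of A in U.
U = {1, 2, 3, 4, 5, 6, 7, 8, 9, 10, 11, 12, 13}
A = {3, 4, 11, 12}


Aᶜ = U \ A = elements in U but not in A
U = {1, 2, 3, 4, 5, 6, 7, 8, 9, 10, 11, 12, 13}
A = {3, 4, 11, 12}
Aᶜ = {1, 2, 5, 6, 7, 8, 9, 10, 13}

Aᶜ = {1, 2, 5, 6, 7, 8, 9, 10, 13}


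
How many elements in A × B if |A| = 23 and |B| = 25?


|A × B| = |A| × |B|
= 23 × 25
= 575

|A × B| = 575


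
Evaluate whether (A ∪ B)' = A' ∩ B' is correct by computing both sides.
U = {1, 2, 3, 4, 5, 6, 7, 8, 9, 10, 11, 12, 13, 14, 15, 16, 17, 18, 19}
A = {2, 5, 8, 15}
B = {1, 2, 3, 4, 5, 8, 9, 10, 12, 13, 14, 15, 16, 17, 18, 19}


LHS: A ∪ B = {1, 2, 3, 4, 5, 8, 9, 10, 12, 13, 14, 15, 16, 17, 18, 19}
(A ∪ B)' = U \ (A ∪ B) = {6, 7, 11}
A' = {1, 3, 4, 6, 7, 9, 10, 11, 12, 13, 14, 16, 17, 18, 19}, B' = {6, 7, 11}
Claimed RHS: A' ∩ B' = {6, 7, 11}
Identity is VALID: LHS = RHS = {6, 7, 11} ✓

Identity is valid. (A ∪ B)' = A' ∩ B' = {6, 7, 11}


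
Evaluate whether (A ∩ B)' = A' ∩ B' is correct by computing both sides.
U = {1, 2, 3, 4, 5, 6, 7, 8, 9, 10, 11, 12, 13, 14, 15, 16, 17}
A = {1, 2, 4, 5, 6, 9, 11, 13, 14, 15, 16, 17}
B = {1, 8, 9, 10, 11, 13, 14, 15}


LHS: A ∩ B = {1, 9, 11, 13, 14, 15}
(A ∩ B)' = U \ (A ∩ B) = {2, 3, 4, 5, 6, 7, 8, 10, 12, 16, 17}
A' = {3, 7, 8, 10, 12}, B' = {2, 3, 4, 5, 6, 7, 12, 16, 17}
Claimed RHS: A' ∩ B' = {3, 7, 12}
Identity is INVALID: LHS = {2, 3, 4, 5, 6, 7, 8, 10, 12, 16, 17} but the RHS claimed here equals {3, 7, 12}. The correct form is (A ∩ B)' = A' ∪ B'.

Identity is invalid: (A ∩ B)' = {2, 3, 4, 5, 6, 7, 8, 10, 12, 16, 17} but A' ∩ B' = {3, 7, 12}. The correct De Morgan law is (A ∩ B)' = A' ∪ B'.


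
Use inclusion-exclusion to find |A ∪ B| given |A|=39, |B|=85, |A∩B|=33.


|A ∪ B| = |A| + |B| - |A ∩ B|
= 39 + 85 - 33
= 91

|A ∪ B| = 91


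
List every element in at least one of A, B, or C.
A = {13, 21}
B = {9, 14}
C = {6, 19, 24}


A ∪ B = {9, 13, 14, 21}
(A ∪ B) ∪ C = {6, 9, 13, 14, 19, 21, 24}

A ∪ B ∪ C = {6, 9, 13, 14, 19, 21, 24}


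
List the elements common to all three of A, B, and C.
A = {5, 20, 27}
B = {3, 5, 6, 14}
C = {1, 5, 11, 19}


A ∩ B = {5}
(A ∩ B) ∩ C = {5}

A ∩ B ∩ C = {5}


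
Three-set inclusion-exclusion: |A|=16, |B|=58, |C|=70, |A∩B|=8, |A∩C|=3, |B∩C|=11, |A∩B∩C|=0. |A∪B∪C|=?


|A∪B∪C| = |A|+|B|+|C| - |A∩B|-|A∩C|-|B∩C| + |A∩B∩C|
= 16+58+70 - 8-3-11 + 0
= 144 - 22 + 0
= 122

|A ∪ B ∪ C| = 122


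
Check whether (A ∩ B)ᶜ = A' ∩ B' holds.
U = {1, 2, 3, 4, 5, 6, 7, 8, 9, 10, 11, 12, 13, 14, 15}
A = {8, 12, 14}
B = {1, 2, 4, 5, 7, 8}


LHS: A ∩ B = {8}
(A ∩ B)' = U \ (A ∩ B) = {1, 2, 3, 4, 5, 6, 7, 9, 10, 11, 12, 13, 14, 15}
A' = {1, 2, 3, 4, 5, 6, 7, 9, 10, 11, 13, 15}, B' = {3, 6, 9, 10, 11, 12, 13, 14, 15}
Claimed RHS: A' ∩ B' = {3, 6, 9, 10, 11, 13, 15}
Identity is INVALID: LHS = {1, 2, 3, 4, 5, 6, 7, 9, 10, 11, 12, 13, 14, 15} but the RHS claimed here equals {3, 6, 9, 10, 11, 13, 15}. The correct form is (A ∩ B)' = A' ∪ B'.

Identity is invalid: (A ∩ B)' = {1, 2, 3, 4, 5, 6, 7, 9, 10, 11, 12, 13, 14, 15} but A' ∩ B' = {3, 6, 9, 10, 11, 13, 15}. The correct De Morgan law is (A ∩ B)' = A' ∪ B'.


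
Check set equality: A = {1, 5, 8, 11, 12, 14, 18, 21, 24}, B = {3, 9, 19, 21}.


Two sets are equal iff they have exactly the same elements.
A = {1, 5, 8, 11, 12, 14, 18, 21, 24}
B = {3, 9, 19, 21}
Differences: {1, 3, 5, 8, 9, 11, 12, 14, 18, 19, 24}
A ≠ B

No, A ≠ B


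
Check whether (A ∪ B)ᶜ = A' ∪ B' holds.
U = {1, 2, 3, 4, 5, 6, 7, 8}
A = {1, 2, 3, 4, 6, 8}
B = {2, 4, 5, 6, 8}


LHS: A ∪ B = {1, 2, 3, 4, 5, 6, 8}
(A ∪ B)' = U \ (A ∪ B) = {7}
A' = {5, 7}, B' = {1, 3, 7}
Claimed RHS: A' ∪ B' = {1, 3, 5, 7}
Identity is INVALID: LHS = {7} but the RHS claimed here equals {1, 3, 5, 7}. The correct form is (A ∪ B)' = A' ∩ B'.

Identity is invalid: (A ∪ B)' = {7} but A' ∪ B' = {1, 3, 5, 7}. The correct De Morgan law is (A ∪ B)' = A' ∩ B'.


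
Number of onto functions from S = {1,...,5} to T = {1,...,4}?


n = |S| = 5, k = |T| = 4. Surjections via inclusion-exclusion:
S(n,k) = Σ(-1)^i × C(k,i) × (k-i)^n, i=0 to k
i=0: (-1)^0×C(4,0)×4^5 = 1024
i=1: (-1)^1×C(4,1)×3^5 = -972
i=2: (-1)^2×C(4,2)×2^5 = 192
i=3: (-1)^3×C(4,3)×1^5 = -4
i=4: (-1)^4×C(4,4)×0^5 = 0
Total = 240

Number of surjections = 240


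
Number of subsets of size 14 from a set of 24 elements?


C(n,k) = n! / (k!(n-k)!)
C(24,14) = 24! / (14!10!)
= 1961256

C(24,14) = 1961256


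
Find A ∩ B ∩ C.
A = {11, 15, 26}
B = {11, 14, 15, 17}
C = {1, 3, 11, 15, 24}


A ∩ B = {11, 15}
(A ∩ B) ∩ C = {11, 15}

A ∩ B ∩ C = {11, 15}


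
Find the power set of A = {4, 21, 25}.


|A| = 3, so |P(A)| = 2^3 = 8
Enumerate subsets by cardinality (0 to 3):
∅, {4}, {21}, {25}, {4, 21}, {4, 25}, {21, 25}, {4, 21, 25}

P(A) has 8 subsets: ∅, {4}, {21}, {25}, {4, 21}, {4, 25}, {21, 25}, {4, 21, 25}


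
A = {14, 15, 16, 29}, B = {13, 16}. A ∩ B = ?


A ∩ B = elements in both A and B
A = {14, 15, 16, 29}
B = {13, 16}
A ∩ B = {16}

A ∩ B = {16}


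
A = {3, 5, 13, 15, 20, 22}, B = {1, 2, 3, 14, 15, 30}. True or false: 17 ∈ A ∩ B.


A = {3, 5, 13, 15, 20, 22}, B = {1, 2, 3, 14, 15, 30}
A ∩ B = elements in both A and B
A ∩ B = {3, 15}
Checking if 17 ∈ A ∩ B
17 is not in A ∩ B → False

17 ∉ A ∩ B


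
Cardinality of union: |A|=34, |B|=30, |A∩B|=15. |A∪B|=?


|A ∪ B| = |A| + |B| - |A ∩ B|
= 34 + 30 - 15
= 49

|A ∪ B| = 49


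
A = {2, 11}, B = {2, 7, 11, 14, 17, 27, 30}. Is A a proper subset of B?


A ⊂ B requires: A ⊆ B AND A ≠ B.
A ⊆ B? Yes
A = B? No
A ⊂ B: Yes (A is a proper subset of B)

Yes, A ⊂ B


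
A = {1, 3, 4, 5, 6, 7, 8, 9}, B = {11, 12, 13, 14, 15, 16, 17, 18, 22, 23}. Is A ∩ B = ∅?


Disjoint means A ∩ B = ∅.
A ∩ B = ∅
A ∩ B = ∅, so A and B are disjoint.

Yes, A and B are disjoint


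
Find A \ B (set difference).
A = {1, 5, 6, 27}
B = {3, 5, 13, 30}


A \ B = elements in A but not in B
A = {1, 5, 6, 27}
B = {3, 5, 13, 30}
Remove from A any elements in B
A \ B = {1, 6, 27}

A \ B = {1, 6, 27}


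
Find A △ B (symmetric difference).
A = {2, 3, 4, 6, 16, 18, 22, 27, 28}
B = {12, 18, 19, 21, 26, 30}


A △ B = (A \ B) ∪ (B \ A) = elements in exactly one of A or B
A \ B = {2, 3, 4, 6, 16, 22, 27, 28}
B \ A = {12, 19, 21, 26, 30}
A △ B = {2, 3, 4, 6, 12, 16, 19, 21, 22, 26, 27, 28, 30}

A △ B = {2, 3, 4, 6, 12, 16, 19, 21, 22, 26, 27, 28, 30}


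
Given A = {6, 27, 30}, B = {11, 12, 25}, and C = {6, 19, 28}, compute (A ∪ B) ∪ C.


A ∪ B = {6, 11, 12, 25, 27, 30}
(A ∪ B) ∪ C = {6, 11, 12, 19, 25, 27, 28, 30}

A ∪ B ∪ C = {6, 11, 12, 19, 25, 27, 28, 30}


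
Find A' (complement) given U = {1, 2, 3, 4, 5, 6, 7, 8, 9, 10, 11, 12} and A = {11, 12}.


Aᶜ = U \ A = elements in U but not in A
U = {1, 2, 3, 4, 5, 6, 7, 8, 9, 10, 11, 12}
A = {11, 12}
Aᶜ = {1, 2, 3, 4, 5, 6, 7, 8, 9, 10}

Aᶜ = {1, 2, 3, 4, 5, 6, 7, 8, 9, 10}


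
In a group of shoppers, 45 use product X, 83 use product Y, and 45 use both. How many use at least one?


|A ∪ B| = |A| + |B| - |A ∩ B|
= 45 + 83 - 45
= 83

|A ∪ B| = 83


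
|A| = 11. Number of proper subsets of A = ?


Total subsets = 2^n = 2^11 = 2048
Proper subsets exclude the set itself: 2^n - 1
= 2048 - 1
= 2047

Number of proper subsets = 2047


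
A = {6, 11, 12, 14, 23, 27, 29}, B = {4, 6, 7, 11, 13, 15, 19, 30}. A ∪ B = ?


A ∪ B = all elements in A or B (or both)
A = {6, 11, 12, 14, 23, 27, 29}
B = {4, 6, 7, 11, 13, 15, 19, 30}
A ∪ B = {4, 6, 7, 11, 12, 13, 14, 15, 19, 23, 27, 29, 30}

A ∪ B = {4, 6, 7, 11, 12, 13, 14, 15, 19, 23, 27, 29, 30}


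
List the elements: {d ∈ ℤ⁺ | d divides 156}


Checking each candidate:
Condition: positive divisors of 156
Result = {1, 2, 3, 4, 6, 12, 13, 26, 39, 52, 78, 156}

{1, 2, 3, 4, 6, 12, 13, 26, 39, 52, 78, 156}


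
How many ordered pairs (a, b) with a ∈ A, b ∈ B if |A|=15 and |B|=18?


|A × B| = |A| × |B|
= 15 × 18
= 270

|A × B| = 270


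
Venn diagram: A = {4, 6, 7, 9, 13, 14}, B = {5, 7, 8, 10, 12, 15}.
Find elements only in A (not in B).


A = {4, 6, 7, 9, 13, 14}
B = {5, 7, 8, 10, 12, 15}
Region: only in A (not in B)
Elements: {4, 6, 9, 13, 14}

Elements only in A (not in B): {4, 6, 9, 13, 14}


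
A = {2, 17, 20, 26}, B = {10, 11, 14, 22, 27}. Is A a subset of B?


A ⊆ B means every element of A is in B.
Elements in A not in B: {2, 17, 20, 26}
So A ⊄ B.

No, A ⊄ B


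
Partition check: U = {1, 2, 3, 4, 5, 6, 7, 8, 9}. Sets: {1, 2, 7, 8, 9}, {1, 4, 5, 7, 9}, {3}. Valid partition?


A partition requires: (1) non-empty parts, (2) pairwise disjoint, (3) union = U
Parts: {1, 2, 7, 8, 9}, {1, 4, 5, 7, 9}, {3}
Union of parts: {1, 2, 3, 4, 5, 7, 8, 9}
U = {1, 2, 3, 4, 5, 6, 7, 8, 9}
All non-empty? True
Pairwise disjoint? False
Covers U? False

No, not a valid partition


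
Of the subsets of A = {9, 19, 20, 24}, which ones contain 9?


A subset of A contains 9 iff the remaining 3 elements form any subset of A \ {9}.
Count: 2^(n-1) = 2^3 = 8
Subsets containing 9: {9}, {9, 19}, {9, 20}, {9, 24}, {9, 19, 20}, {9, 19, 24}, {9, 20, 24}, {9, 19, 20, 24}

Subsets containing 9 (8 total): {9}, {9, 19}, {9, 20}, {9, 24}, {9, 19, 20}, {9, 19, 24}, {9, 20, 24}, {9, 19, 20, 24}


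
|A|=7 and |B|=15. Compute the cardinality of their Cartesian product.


|A × B| = |A| × |B|
= 7 × 15
= 105

|A × B| = 105


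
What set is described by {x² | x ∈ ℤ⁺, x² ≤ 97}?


Checking each candidate:
Condition: positive perfect squares ≤ 97
Result = {1, 4, 9, 16, 25, 36, 49, 64, 81}

{1, 4, 9, 16, 25, 36, 49, 64, 81}


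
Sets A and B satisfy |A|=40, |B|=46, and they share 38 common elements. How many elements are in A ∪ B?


|A ∪ B| = |A| + |B| - |A ∩ B|
= 40 + 46 - 38
= 48

|A ∪ B| = 48


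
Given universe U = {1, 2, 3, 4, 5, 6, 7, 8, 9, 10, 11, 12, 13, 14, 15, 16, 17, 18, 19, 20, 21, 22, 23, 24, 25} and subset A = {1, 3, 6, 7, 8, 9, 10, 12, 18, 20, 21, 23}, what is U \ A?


Aᶜ = U \ A = elements in U but not in A
U = {1, 2, 3, 4, 5, 6, 7, 8, 9, 10, 11, 12, 13, 14, 15, 16, 17, 18, 19, 20, 21, 22, 23, 24, 25}
A = {1, 3, 6, 7, 8, 9, 10, 12, 18, 20, 21, 23}
Aᶜ = {2, 4, 5, 11, 13, 14, 15, 16, 17, 19, 22, 24, 25}

Aᶜ = {2, 4, 5, 11, 13, 14, 15, 16, 17, 19, 22, 24, 25}


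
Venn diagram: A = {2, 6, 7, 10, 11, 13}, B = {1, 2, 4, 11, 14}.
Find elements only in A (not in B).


A = {2, 6, 7, 10, 11, 13}
B = {1, 2, 4, 11, 14}
Region: only in A (not in B)
Elements: {6, 7, 10, 13}

Elements only in A (not in B): {6, 7, 10, 13}


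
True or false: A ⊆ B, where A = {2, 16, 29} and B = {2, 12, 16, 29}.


A ⊆ B means every element of A is in B.
All elements of A are in B.
So A ⊆ B.

Yes, A ⊆ B


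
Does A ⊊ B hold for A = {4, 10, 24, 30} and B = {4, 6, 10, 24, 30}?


A ⊂ B requires: A ⊆ B AND A ≠ B.
A ⊆ B? Yes
A = B? No
A ⊂ B: Yes (A is a proper subset of B)

Yes, A ⊂ B


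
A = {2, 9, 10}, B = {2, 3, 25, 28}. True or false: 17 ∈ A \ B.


A = {2, 9, 10}, B = {2, 3, 25, 28}
A \ B = elements in A but not in B
A \ B = {9, 10}
Checking if 17 ∈ A \ B
17 is not in A \ B → False

17 ∉ A \ B


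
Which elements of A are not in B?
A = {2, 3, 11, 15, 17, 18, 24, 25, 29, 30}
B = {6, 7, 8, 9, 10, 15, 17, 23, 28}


A \ B = elements in A but not in B
A = {2, 3, 11, 15, 17, 18, 24, 25, 29, 30}
B = {6, 7, 8, 9, 10, 15, 17, 23, 28}
Remove from A any elements in B
A \ B = {2, 3, 11, 18, 24, 25, 29, 30}

A \ B = {2, 3, 11, 18, 24, 25, 29, 30}


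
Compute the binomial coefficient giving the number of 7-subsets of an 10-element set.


C(n,k) = n! / (k!(n-k)!)
C(10,7) = 10! / (7!3!)
= 120

C(10,7) = 120


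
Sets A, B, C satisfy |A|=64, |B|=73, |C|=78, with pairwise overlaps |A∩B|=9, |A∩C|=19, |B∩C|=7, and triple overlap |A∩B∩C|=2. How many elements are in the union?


|A∪B∪C| = |A|+|B|+|C| - |A∩B|-|A∩C|-|B∩C| + |A∩B∩C|
= 64+73+78 - 9-19-7 + 2
= 215 - 35 + 2
= 182

|A ∪ B ∪ C| = 182


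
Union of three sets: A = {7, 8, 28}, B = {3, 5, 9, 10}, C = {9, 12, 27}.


A ∪ B = {3, 5, 7, 8, 9, 10, 28}
(A ∪ B) ∪ C = {3, 5, 7, 8, 9, 10, 12, 27, 28}

A ∪ B ∪ C = {3, 5, 7, 8, 9, 10, 12, 27, 28}


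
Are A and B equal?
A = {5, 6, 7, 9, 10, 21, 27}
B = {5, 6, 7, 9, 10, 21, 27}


Two sets are equal iff they have exactly the same elements.
A = {5, 6, 7, 9, 10, 21, 27}
B = {5, 6, 7, 9, 10, 21, 27}
Same elements → A = B

Yes, A = B


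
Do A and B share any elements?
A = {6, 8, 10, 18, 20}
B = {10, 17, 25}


Disjoint means A ∩ B = ∅.
A ∩ B = {10}
A ∩ B ≠ ∅, so A and B are NOT disjoint.

Yes — A and B share the element(s) of A ∩ B = {10}, so they are not disjoint


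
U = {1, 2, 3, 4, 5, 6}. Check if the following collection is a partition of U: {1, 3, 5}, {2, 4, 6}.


A partition requires: (1) non-empty parts, (2) pairwise disjoint, (3) union = U
Parts: {1, 3, 5}, {2, 4, 6}
Union of parts: {1, 2, 3, 4, 5, 6}
U = {1, 2, 3, 4, 5, 6}
All non-empty? True
Pairwise disjoint? True
Covers U? True

Yes, valid partition


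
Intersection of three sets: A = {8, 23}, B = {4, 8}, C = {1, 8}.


A ∩ B = {8}
(A ∩ B) ∩ C = {8}

A ∩ B ∩ C = {8}


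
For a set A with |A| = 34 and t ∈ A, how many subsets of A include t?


Subsets of A containing t correspond to subsets of A \ {t}, which has 33 elements.
Count = 2^(n-1) = 2^33
= 8589934592

Number of subsets containing t = 8589934592


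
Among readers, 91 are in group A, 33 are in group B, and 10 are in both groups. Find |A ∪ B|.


|A ∪ B| = |A| + |B| - |A ∩ B|
= 91 + 33 - 10
= 114

|A ∪ B| = 114


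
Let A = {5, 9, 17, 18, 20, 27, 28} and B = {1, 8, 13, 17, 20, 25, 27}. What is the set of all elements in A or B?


A ∪ B = all elements in A or B (or both)
A = {5, 9, 17, 18, 20, 27, 28}
B = {1, 8, 13, 17, 20, 25, 27}
A ∪ B = {1, 5, 8, 9, 13, 17, 18, 20, 25, 27, 28}

A ∪ B = {1, 5, 8, 9, 13, 17, 18, 20, 25, 27, 28}


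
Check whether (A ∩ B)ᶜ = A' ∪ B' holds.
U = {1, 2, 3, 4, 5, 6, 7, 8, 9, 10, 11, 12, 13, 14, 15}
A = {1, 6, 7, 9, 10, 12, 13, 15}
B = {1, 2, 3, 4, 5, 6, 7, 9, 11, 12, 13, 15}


LHS: A ∩ B = {1, 6, 7, 9, 12, 13, 15}
(A ∩ B)' = U \ (A ∩ B) = {2, 3, 4, 5, 8, 10, 11, 14}
A' = {2, 3, 4, 5, 8, 11, 14}, B' = {8, 10, 14}
Claimed RHS: A' ∪ B' = {2, 3, 4, 5, 8, 10, 11, 14}
Identity is VALID: LHS = RHS = {2, 3, 4, 5, 8, 10, 11, 14} ✓

Identity is valid. (A ∩ B)' = A' ∪ B' = {2, 3, 4, 5, 8, 10, 11, 14}


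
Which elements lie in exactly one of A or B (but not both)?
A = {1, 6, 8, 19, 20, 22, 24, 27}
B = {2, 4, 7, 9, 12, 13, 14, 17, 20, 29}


A △ B = (A \ B) ∪ (B \ A) = elements in exactly one of A or B
A \ B = {1, 6, 8, 19, 22, 24, 27}
B \ A = {2, 4, 7, 9, 12, 13, 14, 17, 29}
A △ B = {1, 2, 4, 6, 7, 8, 9, 12, 13, 14, 17, 19, 22, 24, 27, 29}

A △ B = {1, 2, 4, 6, 7, 8, 9, 12, 13, 14, 17, 19, 22, 24, 27, 29}


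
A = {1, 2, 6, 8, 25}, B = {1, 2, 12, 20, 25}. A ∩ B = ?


A ∩ B = elements in both A and B
A = {1, 2, 6, 8, 25}
B = {1, 2, 12, 20, 25}
A ∩ B = {1, 2, 25}

A ∩ B = {1, 2, 25}


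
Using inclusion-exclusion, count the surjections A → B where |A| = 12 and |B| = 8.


n = |A| = 12, k = |B| = 8. Surjections via inclusion-exclusion:
S(n,k) = Σ(-1)^i × C(k,i) × (k-i)^n, i=0 to k
i=0: (-1)^0×C(8,0)×8^12 = 68719476736
i=1: (-1)^1×C(8,1)×7^12 = -110730297608
i=2: (-1)^2×C(8,2)×6^12 = 60949905408
i=3: (-1)^3×C(8,3)×5^12 = -13671875000
i=4: (-1)^4×C(8,4)×4^12 = 1174405120
i=5: (-1)^5×C(8,5)×3^12 = -29760696
i=6: (-1)^6×C(8,6)×2^12 = 114688
i=7: (-1)^7×C(8,7)×1^12 = -8
i=8: (-1)^8×C(8,8)×0^12 = 0
Total = 6411968640

Number of surjections = 6411968640


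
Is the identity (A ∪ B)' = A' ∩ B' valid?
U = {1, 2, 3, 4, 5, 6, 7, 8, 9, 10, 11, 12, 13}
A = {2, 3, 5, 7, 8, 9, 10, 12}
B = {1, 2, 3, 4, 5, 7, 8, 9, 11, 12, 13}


LHS: A ∪ B = {1, 2, 3, 4, 5, 7, 8, 9, 10, 11, 12, 13}
(A ∪ B)' = U \ (A ∪ B) = {6}
A' = {1, 4, 6, 11, 13}, B' = {6, 10}
Claimed RHS: A' ∩ B' = {6}
Identity is VALID: LHS = RHS = {6} ✓

Identity is valid. (A ∪ B)' = A' ∩ B' = {6}


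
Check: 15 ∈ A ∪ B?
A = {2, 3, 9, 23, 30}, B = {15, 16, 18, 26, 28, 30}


A = {2, 3, 9, 23, 30}, B = {15, 16, 18, 26, 28, 30}
A ∪ B = all elements in A or B
A ∪ B = {2, 3, 9, 15, 16, 18, 23, 26, 28, 30}
Checking if 15 ∈ A ∪ B
15 is in A ∪ B → True

15 ∈ A ∪ B


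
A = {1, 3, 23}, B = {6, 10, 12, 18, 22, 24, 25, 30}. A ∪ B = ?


A ∪ B = all elements in A or B (or both)
A = {1, 3, 23}
B = {6, 10, 12, 18, 22, 24, 25, 30}
A ∪ B = {1, 3, 6, 10, 12, 18, 22, 23, 24, 25, 30}

A ∪ B = {1, 3, 6, 10, 12, 18, 22, 23, 24, 25, 30}


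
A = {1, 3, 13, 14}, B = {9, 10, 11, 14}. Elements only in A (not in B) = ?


A = {1, 3, 13, 14}
B = {9, 10, 11, 14}
Region: only in A (not in B)
Elements: {1, 3, 13}

Elements only in A (not in B): {1, 3, 13}


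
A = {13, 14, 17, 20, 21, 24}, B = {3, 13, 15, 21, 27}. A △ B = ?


A △ B = (A \ B) ∪ (B \ A) = elements in exactly one of A or B
A \ B = {14, 17, 20, 24}
B \ A = {3, 15, 27}
A △ B = {3, 14, 15, 17, 20, 24, 27}

A △ B = {3, 14, 15, 17, 20, 24, 27}


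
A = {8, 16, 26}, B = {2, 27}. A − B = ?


A \ B = elements in A but not in B
A = {8, 16, 26}
B = {2, 27}
Remove from A any elements in B
A \ B = {8, 16, 26}

A \ B = {8, 16, 26}


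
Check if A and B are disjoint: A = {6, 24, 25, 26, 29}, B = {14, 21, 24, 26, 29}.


Disjoint means A ∩ B = ∅.
A ∩ B = {24, 26, 29}
A ∩ B ≠ ∅, so A and B are NOT disjoint.

No, A and B are not disjoint (A ∩ B = {24, 26, 29})


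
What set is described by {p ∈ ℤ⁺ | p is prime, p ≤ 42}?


Checking each candidate:
Condition: primes ≤ 42
Result = {2, 3, 5, 7, 11, 13, 17, 19, 23, 29, 31, 37, 41}

{2, 3, 5, 7, 11, 13, 17, 19, 23, 29, 31, 37, 41}


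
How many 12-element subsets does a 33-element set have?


C(n,k) = n! / (k!(n-k)!)
C(33,12) = 33! / (12!21!)
= 354817320

C(33,12) = 354817320


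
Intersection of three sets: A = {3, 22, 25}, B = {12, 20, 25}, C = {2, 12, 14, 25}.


A ∩ B = {25}
(A ∩ B) ∩ C = {25}

A ∩ B ∩ C = {25}


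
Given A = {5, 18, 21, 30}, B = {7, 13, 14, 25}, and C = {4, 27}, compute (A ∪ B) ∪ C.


A ∪ B = {5, 7, 13, 14, 18, 21, 25, 30}
(A ∪ B) ∪ C = {4, 5, 7, 13, 14, 18, 21, 25, 27, 30}

A ∪ B ∪ C = {4, 5, 7, 13, 14, 18, 21, 25, 27, 30}


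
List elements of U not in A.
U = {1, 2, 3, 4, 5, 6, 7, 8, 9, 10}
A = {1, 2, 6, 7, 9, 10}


Aᶜ = U \ A = elements in U but not in A
U = {1, 2, 3, 4, 5, 6, 7, 8, 9, 10}
A = {1, 2, 6, 7, 9, 10}
Aᶜ = {3, 4, 5, 8}

Aᶜ = {3, 4, 5, 8}


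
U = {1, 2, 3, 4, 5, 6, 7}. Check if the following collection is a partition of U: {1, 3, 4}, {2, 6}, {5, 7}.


A partition requires: (1) non-empty parts, (2) pairwise disjoint, (3) union = U
Parts: {1, 3, 4}, {2, 6}, {5, 7}
Union of parts: {1, 2, 3, 4, 5, 6, 7}
U = {1, 2, 3, 4, 5, 6, 7}
All non-empty? True
Pairwise disjoint? True
Covers U? True

Yes, valid partition


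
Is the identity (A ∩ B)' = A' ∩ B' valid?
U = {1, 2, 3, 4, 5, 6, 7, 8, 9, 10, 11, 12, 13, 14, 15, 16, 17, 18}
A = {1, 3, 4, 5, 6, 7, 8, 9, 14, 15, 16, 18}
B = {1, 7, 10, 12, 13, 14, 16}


LHS: A ∩ B = {1, 7, 14, 16}
(A ∩ B)' = U \ (A ∩ B) = {2, 3, 4, 5, 6, 8, 9, 10, 11, 12, 13, 15, 17, 18}
A' = {2, 10, 11, 12, 13, 17}, B' = {2, 3, 4, 5, 6, 8, 9, 11, 15, 17, 18}
Claimed RHS: A' ∩ B' = {2, 11, 17}
Identity is INVALID: LHS = {2, 3, 4, 5, 6, 8, 9, 10, 11, 12, 13, 15, 17, 18} but the RHS claimed here equals {2, 11, 17}. The correct form is (A ∩ B)' = A' ∪ B'.

Identity is invalid: (A ∩ B)' = {2, 3, 4, 5, 6, 8, 9, 10, 11, 12, 13, 15, 17, 18} but A' ∩ B' = {2, 11, 17}. The correct De Morgan law is (A ∩ B)' = A' ∪ B'.


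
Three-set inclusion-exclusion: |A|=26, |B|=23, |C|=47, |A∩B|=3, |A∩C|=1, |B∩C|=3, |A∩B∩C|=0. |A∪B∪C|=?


|A∪B∪C| = |A|+|B|+|C| - |A∩B|-|A∩C|-|B∩C| + |A∩B∩C|
= 26+23+47 - 3-1-3 + 0
= 96 - 7 + 0
= 89

|A ∪ B ∪ C| = 89


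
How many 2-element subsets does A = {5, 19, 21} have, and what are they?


|A| = 3, so A has C(3,2) = 3 subsets of size 2.
Enumerate by choosing 2 elements from A at a time:
{5, 19}, {5, 21}, {19, 21}

2-element subsets (3 total): {5, 19}, {5, 21}, {19, 21}


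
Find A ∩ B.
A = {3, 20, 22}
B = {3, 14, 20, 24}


A ∩ B = elements in both A and B
A = {3, 20, 22}
B = {3, 14, 20, 24}
A ∩ B = {3, 20}

A ∩ B = {3, 20}


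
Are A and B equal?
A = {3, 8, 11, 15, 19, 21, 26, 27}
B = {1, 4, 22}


Two sets are equal iff they have exactly the same elements.
A = {3, 8, 11, 15, 19, 21, 26, 27}
B = {1, 4, 22}
Differences: {1, 3, 4, 8, 11, 15, 19, 21, 22, 26, 27}
A ≠ B

No, A ≠ B


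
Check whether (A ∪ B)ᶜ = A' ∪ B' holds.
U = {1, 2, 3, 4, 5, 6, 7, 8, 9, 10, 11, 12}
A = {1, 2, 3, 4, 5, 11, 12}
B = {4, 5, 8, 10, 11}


LHS: A ∪ B = {1, 2, 3, 4, 5, 8, 10, 11, 12}
(A ∪ B)' = U \ (A ∪ B) = {6, 7, 9}
A' = {6, 7, 8, 9, 10}, B' = {1, 2, 3, 6, 7, 9, 12}
Claimed RHS: A' ∪ B' = {1, 2, 3, 6, 7, 8, 9, 10, 12}
Identity is INVALID: LHS = {6, 7, 9} but the RHS claimed here equals {1, 2, 3, 6, 7, 8, 9, 10, 12}. The correct form is (A ∪ B)' = A' ∩ B'.

Identity is invalid: (A ∪ B)' = {6, 7, 9} but A' ∪ B' = {1, 2, 3, 6, 7, 8, 9, 10, 12}. The correct De Morgan law is (A ∪ B)' = A' ∩ B'.


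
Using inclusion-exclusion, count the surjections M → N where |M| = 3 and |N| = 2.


n = |M| = 3, k = |N| = 2. Surjections via inclusion-exclusion:
S(n,k) = Σ(-1)^i × C(k,i) × (k-i)^n, i=0 to k
i=0: (-1)^0×C(2,0)×2^3 = 8
i=1: (-1)^1×C(2,1)×1^3 = -2
i=2: (-1)^2×C(2,2)×0^3 = 0
Total = 6

Number of surjections = 6


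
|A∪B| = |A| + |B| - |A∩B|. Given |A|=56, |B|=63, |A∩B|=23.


|A ∪ B| = |A| + |B| - |A ∩ B|
= 56 + 63 - 23
= 96

|A ∪ B| = 96


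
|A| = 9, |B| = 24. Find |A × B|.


|A × B| = |A| × |B|
= 9 × 24
= 216

|A × B| = 216


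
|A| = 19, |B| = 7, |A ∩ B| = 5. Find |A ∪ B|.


|A ∪ B| = |A| + |B| - |A ∩ B|
= 19 + 7 - 5
= 21

|A ∪ B| = 21


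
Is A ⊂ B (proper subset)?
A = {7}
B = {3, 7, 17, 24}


A ⊂ B requires: A ⊆ B AND A ≠ B.
A ⊆ B? Yes
A = B? No
A ⊂ B: Yes (A is a proper subset of B)

Yes, A ⊂ B


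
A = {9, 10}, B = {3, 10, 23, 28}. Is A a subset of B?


A ⊆ B means every element of A is in B.
Elements in A not in B: {9}
So A ⊄ B.

No, A ⊄ B


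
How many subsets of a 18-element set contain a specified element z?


Subsets of A containing z correspond to subsets of A \ {z}, which has 17 elements.
Count = 2^(n-1) = 2^17
= 131072

Number of subsets containing z = 131072


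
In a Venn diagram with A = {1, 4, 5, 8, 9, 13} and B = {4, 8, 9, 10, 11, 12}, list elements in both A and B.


A = {1, 4, 5, 8, 9, 13}
B = {4, 8, 9, 10, 11, 12}
Region: in both A and B
Elements: {4, 8, 9}

Elements in both A and B: {4, 8, 9}


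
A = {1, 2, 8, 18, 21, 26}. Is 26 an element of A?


A = {1, 2, 8, 18, 21, 26}
Checking if 26 is in A
26 is in A → True

26 ∈ A


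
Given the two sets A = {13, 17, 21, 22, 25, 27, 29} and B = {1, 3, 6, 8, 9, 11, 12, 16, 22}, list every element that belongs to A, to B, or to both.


A ∪ B = all elements in A or B (or both)
A = {13, 17, 21, 22, 25, 27, 29}
B = {1, 3, 6, 8, 9, 11, 12, 16, 22}
A ∪ B = {1, 3, 6, 8, 9, 11, 12, 13, 16, 17, 21, 22, 25, 27, 29}

A ∪ B = {1, 3, 6, 8, 9, 11, 12, 13, 16, 17, 21, 22, 25, 27, 29}


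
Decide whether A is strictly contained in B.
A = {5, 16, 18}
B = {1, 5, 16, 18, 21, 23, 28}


A ⊂ B requires: A ⊆ B AND A ≠ B.
A ⊆ B? Yes
A = B? No
A ⊂ B: Yes (A is a proper subset of B)

Yes, A ⊂ B


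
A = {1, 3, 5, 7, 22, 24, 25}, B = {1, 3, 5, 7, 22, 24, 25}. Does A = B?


Two sets are equal iff they have exactly the same elements.
A = {1, 3, 5, 7, 22, 24, 25}
B = {1, 3, 5, 7, 22, 24, 25}
Same elements → A = B

Yes, A = B


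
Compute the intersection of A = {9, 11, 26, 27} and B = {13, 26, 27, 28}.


A ∩ B = elements in both A and B
A = {9, 11, 26, 27}
B = {13, 26, 27, 28}
A ∩ B = {26, 27}

A ∩ B = {26, 27}


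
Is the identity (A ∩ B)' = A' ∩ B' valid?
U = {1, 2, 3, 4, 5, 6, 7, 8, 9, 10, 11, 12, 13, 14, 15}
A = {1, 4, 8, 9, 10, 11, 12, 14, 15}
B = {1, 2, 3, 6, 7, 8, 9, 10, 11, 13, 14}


LHS: A ∩ B = {1, 8, 9, 10, 11, 14}
(A ∩ B)' = U \ (A ∩ B) = {2, 3, 4, 5, 6, 7, 12, 13, 15}
A' = {2, 3, 5, 6, 7, 13}, B' = {4, 5, 12, 15}
Claimed RHS: A' ∩ B' = {5}
Identity is INVALID: LHS = {2, 3, 4, 5, 6, 7, 12, 13, 15} but the RHS claimed here equals {5}. The correct form is (A ∩ B)' = A' ∪ B'.

Identity is invalid: (A ∩ B)' = {2, 3, 4, 5, 6, 7, 12, 13, 15} but A' ∩ B' = {5}. The correct De Morgan law is (A ∩ B)' = A' ∪ B'.


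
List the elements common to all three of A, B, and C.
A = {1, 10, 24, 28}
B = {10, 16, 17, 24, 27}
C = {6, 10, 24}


A ∩ B = {10, 24}
(A ∩ B) ∩ C = {10, 24}

A ∩ B ∩ C = {10, 24}


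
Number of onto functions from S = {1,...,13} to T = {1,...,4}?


n = |S| = 13, k = |T| = 4. Surjections via inclusion-exclusion:
S(n,k) = Σ(-1)^i × C(k,i) × (k-i)^n, i=0 to k
i=0: (-1)^0×C(4,0)×4^13 = 67108864
i=1: (-1)^1×C(4,1)×3^13 = -6377292
i=2: (-1)^2×C(4,2)×2^13 = 49152
i=3: (-1)^3×C(4,3)×1^13 = -4
i=4: (-1)^4×C(4,4)×0^13 = 0
Total = 60780720

Number of surjections = 60780720
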